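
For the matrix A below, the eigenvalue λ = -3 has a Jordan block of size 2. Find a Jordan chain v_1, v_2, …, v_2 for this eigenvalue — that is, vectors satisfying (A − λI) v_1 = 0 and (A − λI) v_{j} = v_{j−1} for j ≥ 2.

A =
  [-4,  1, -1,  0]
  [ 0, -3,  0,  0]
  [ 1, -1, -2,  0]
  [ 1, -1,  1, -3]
A Jordan chain for λ = -3 of length 2:
v_1 = (-1, 0, 1, 1)ᵀ
v_2 = (1, 0, 0, 0)ᵀ

Let N = A − (-3)·I. We want v_2 with N^2 v_2 = 0 but N^1 v_2 ≠ 0; then v_{j-1} := N · v_j for j = 2, …, 2.

Pick v_2 = (1, 0, 0, 0)ᵀ.
Then v_1 = N · v_2 = (-1, 0, 1, 1)ᵀ.

Sanity check: (A − (-3)·I) v_1 = (0, 0, 0, 0)ᵀ = 0. ✓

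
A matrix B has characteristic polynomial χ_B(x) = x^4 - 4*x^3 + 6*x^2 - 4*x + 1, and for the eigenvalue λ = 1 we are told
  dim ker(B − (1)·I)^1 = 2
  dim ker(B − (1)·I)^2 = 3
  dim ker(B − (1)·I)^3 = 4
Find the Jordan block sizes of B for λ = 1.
Block sizes for λ = 1: [3, 1]

From the dimensions of kernels of powers, the number of Jordan blocks of size at least j is d_j − d_{j−1} where d_j = dim ker(N^j) (with d_0 = 0). Computing the differences gives [2, 1, 1].
The number of blocks of size exactly k is (#blocks of size ≥ k) − (#blocks of size ≥ k + 1), so the partition is: 1 block(s) of size 1, 1 block(s) of size 3.
In nonincreasing order the block sizes are [3, 1].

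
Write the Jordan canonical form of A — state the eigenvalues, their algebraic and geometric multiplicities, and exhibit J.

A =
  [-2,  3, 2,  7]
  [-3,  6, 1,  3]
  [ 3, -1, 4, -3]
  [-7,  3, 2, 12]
J_3(5) ⊕ J_1(5)

The characteristic polynomial is
  det(x·I − A) = x^4 - 20*x^3 + 150*x^2 - 500*x + 625 = (x - 5)^4

Eigenvalues and multiplicities (the geometric multiplicity of λ is n − rank(A − λI), which equals the number of Jordan blocks for λ):
  λ = 5: algebraic multiplicity = 4, geometric multiplicity = 2

Determining the block sizes for each eigenvalue:
  λ = 5: with am = 4 and gm = 2, the partition is not yet determined (e.g. several partitions of 4 into 2 parts exist). Let N = A − (5)·I. Computing rank(N^1) = 2, rank(N^2) = 1, rank(N^3) = 0; the number of blocks of size ≥ j is rank(N^{j−1}) − rank(N^j), giving [2, 1, 1]. So we have 1 block(s) of size 3, 1 block(s) of size 1 → block sizes [3, 1]

Assembling the blocks gives a Jordan form
J =
  [5, 1, 0, 0]
  [0, 5, 1, 0]
  [0, 0, 5, 0]
  [0, 0, 0, 5]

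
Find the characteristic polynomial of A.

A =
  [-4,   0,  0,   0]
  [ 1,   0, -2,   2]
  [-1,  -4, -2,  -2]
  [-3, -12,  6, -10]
x^4 + 16*x^3 + 96*x^2 + 256*x + 256

Expanding det(x·I − A) (e.g. by cofactor expansion or by noting that A is similar to its Jordan form J, which has the same characteristic polynomial as A) gives
  χ_A(x) = x^4 + 16*x^3 + 96*x^2 + 256*x + 256
which factors as (x + 4)^4. The eigenvalues (with algebraic multiplicities) are λ = -4 with multiplicity 4.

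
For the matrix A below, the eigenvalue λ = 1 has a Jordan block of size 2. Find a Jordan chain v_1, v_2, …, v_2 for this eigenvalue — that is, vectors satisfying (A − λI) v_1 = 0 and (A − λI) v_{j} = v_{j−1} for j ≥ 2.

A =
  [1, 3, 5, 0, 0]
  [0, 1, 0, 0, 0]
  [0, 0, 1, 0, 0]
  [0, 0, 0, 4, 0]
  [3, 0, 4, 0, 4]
A Jordan chain for λ = 1 of length 2:
v_1 = (-3, 0, 0, 0, 3)ᵀ
v_2 = (1, -1, 0, 0, 0)ᵀ

Let N = A − (1)·I. We want v_2 with N^2 v_2 = 0 but N^1 v_2 ≠ 0; then v_{j-1} := N · v_j for j = 2, …, 2.

Pick v_2 = (1, -1, 0, 0, 0)ᵀ.
Then v_1 = N · v_2 = (-3, 0, 0, 0, 3)ᵀ.

Sanity check: (A − (1)·I) v_1 = (0, 0, 0, 0, 0)ᵀ = 0. ✓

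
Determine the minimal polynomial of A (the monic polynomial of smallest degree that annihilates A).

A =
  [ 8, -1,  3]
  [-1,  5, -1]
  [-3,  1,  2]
x^3 - 15*x^2 + 75*x - 125

The characteristic polynomial is χ_A(x) = (x - 5)^3, so the eigenvalues are known. The minimal polynomial is
  m_A(x) = Π_λ (x − λ)^{k_λ}
where k_λ is the size of the *largest* Jordan block for λ (equivalently, the smallest k with (A − λI)^k v = 0 for every generalised eigenvector v of λ).

  λ = 5: largest Jordan block has size 3, contributing (x − 5)^3

So m_A(x) = (x - 5)^3 = x^3 - 15*x^2 + 75*x - 125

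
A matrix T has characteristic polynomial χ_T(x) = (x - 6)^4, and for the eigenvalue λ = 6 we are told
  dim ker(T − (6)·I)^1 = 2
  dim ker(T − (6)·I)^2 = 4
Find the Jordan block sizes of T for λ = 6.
Block sizes for λ = 6: [2, 2]

From the dimensions of kernels of powers, the number of Jordan blocks of size at least j is d_j − d_{j−1} where d_j = dim ker(N^j) (with d_0 = 0). Computing the differences gives [2, 2].
The number of blocks of size exactly k is (#blocks of size ≥ k) − (#blocks of size ≥ k + 1), so the partition is: 2 block(s) of size 2.
In nonincreasing order the block sizes are [2, 2].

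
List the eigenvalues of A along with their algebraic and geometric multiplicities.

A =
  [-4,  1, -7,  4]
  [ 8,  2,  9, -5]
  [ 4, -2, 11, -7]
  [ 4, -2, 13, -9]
λ = -2: alg = 2, geom = 1; λ = 2: alg = 2, geom = 1

Step 1 — factor the characteristic polynomial to read off the algebraic multiplicities:
  χ_A(x) = (x - 2)^2*(x + 2)^2

Step 2 — compute geometric multiplicities via the rank-nullity identity g(λ) = n − rank(A − λI):
  rank(A − (-2)·I) = 3, so dim ker(A − (-2)·I) = n − 3 = 1
  rank(A − (2)·I) = 3, so dim ker(A − (2)·I) = n − 3 = 1

Summary:
  λ = -2: algebraic multiplicity = 2, geometric multiplicity = 1
  λ = 2: algebraic multiplicity = 2, geometric multiplicity = 1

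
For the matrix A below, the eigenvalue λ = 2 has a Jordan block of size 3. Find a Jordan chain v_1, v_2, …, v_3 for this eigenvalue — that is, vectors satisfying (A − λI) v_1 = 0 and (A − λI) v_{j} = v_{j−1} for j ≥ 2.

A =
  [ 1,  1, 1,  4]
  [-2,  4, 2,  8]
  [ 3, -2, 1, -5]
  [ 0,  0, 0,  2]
A Jordan chain for λ = 2 of length 3:
v_1 = (2, 4, -2, 0)ᵀ
v_2 = (-1, -2, 3, 0)ᵀ
v_3 = (1, 0, 0, 0)ᵀ

Let N = A − (2)·I. We want v_3 with N^3 v_3 = 0 but N^2 v_3 ≠ 0; then v_{j-1} := N · v_j for j = 3, …, 2.

Pick v_3 = (1, 0, 0, 0)ᵀ.
Then v_2 = N · v_3 = (-1, -2, 3, 0)ᵀ.
Then v_1 = N · v_2 = (2, 4, -2, 0)ᵀ.

Sanity check: (A − (2)·I) v_1 = (0, 0, 0, 0)ᵀ = 0. ✓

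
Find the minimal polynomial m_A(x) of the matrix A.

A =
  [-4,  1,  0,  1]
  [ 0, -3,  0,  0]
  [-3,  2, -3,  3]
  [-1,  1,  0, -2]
x^2 + 6*x + 9

The characteristic polynomial is χ_A(x) = (x + 3)^4, so the eigenvalues are known. The minimal polynomial is
  m_A(x) = Π_λ (x − λ)^{k_λ}
where k_λ is the size of the *largest* Jordan block for λ (equivalently, the smallest k with (A − λI)^k v = 0 for every generalised eigenvector v of λ).

  λ = -3: largest Jordan block has size 2, contributing (x + 3)^2

So m_A(x) = (x + 3)^2 = x^2 + 6*x + 9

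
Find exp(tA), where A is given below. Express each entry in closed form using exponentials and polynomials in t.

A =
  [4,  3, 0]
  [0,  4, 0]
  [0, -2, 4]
e^{tA} =
  [exp(4*t), 3*t*exp(4*t), 0]
  [0, exp(4*t), 0]
  [0, -2*t*exp(4*t), exp(4*t)]

Strategy: write A = P · J · P⁻¹ where J is a Jordan canonical form, so e^{tA} = P · e^{tJ} · P⁻¹, and e^{tJ} can be computed block-by-block.

A has Jordan form
J =
  [4, 1, 0]
  [0, 4, 0]
  [0, 0, 4]
(up to reordering of blocks).

Per-block formulas:
  For a 1×1 block at λ = 4: exp(t · [4]) = [e^(4t)].
  For a 2×2 Jordan block J_2(4): exp(t · J_2(4)) = e^(4t)·(I + t·N), where N is the 2×2 nilpotent shift.

After assembling e^{tJ} and conjugating by P, we get:

e^{tA} =
  [exp(4*t), 3*t*exp(4*t), 0]
  [0, exp(4*t), 0]
  [0, -2*t*exp(4*t), exp(4*t)]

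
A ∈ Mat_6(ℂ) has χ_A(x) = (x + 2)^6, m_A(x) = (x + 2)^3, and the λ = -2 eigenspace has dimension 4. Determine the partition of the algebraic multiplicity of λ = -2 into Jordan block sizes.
Block sizes for λ = -2: [3, 1, 1, 1]

Step 1 — from the characteristic polynomial, algebraic multiplicity of λ = -2 is 6. From dim ker(A − (-2)·I) = 4, there are exactly 4 Jordan blocks for λ = -2.
Step 2 — from the minimal polynomial, the factor (x + 2)^3 tells us the largest block for λ = -2 has size 3.
Step 3 — with total size 6, 4 blocks, and largest block 3, the block sizes (in nonincreasing order) are [3, 1, 1, 1].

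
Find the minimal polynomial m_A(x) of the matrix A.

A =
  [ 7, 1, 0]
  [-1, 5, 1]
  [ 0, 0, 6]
x^3 - 18*x^2 + 108*x - 216

The characteristic polynomial is χ_A(x) = (x - 6)^3, so the eigenvalues are known. The minimal polynomial is
  m_A(x) = Π_λ (x − λ)^{k_λ}
where k_λ is the size of the *largest* Jordan block for λ (equivalently, the smallest k with (A − λI)^k v = 0 for every generalised eigenvector v of λ).

  λ = 6: largest Jordan block has size 3, contributing (x − 6)^3

So m_A(x) = (x - 6)^3 = x^3 - 18*x^2 + 108*x - 216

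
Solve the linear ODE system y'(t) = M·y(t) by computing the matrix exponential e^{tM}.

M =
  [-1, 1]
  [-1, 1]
e^{tM} =
  [1 - t, t]
  [-t, t + 1]

Strategy: write M = P · J · P⁻¹ where J is a Jordan canonical form, so e^{tM} = P · e^{tJ} · P⁻¹, and e^{tJ} can be computed block-by-block.

M has Jordan form
J =
  [0, 1]
  [0, 0]
(up to reordering of blocks).

Per-block formulas:
  For a 2×2 Jordan block J_2(0): exp(t · J_2(0)) = e^(0t)·(I + t·N), where N is the 2×2 nilpotent shift.

After assembling e^{tJ} and conjugating by P, we get:

e^{tM} =
  [1 - t, t]
  [-t, t + 1]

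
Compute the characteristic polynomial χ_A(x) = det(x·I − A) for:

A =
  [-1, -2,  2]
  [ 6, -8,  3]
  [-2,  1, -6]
x^3 + 15*x^2 + 75*x + 125

Expanding det(x·I − A) (e.g. by cofactor expansion or by noting that A is similar to its Jordan form J, which has the same characteristic polynomial as A) gives
  χ_A(x) = x^3 + 15*x^2 + 75*x + 125
which factors as (x + 5)^3. The eigenvalues (with algebraic multiplicities) are λ = -5 with multiplicity 3.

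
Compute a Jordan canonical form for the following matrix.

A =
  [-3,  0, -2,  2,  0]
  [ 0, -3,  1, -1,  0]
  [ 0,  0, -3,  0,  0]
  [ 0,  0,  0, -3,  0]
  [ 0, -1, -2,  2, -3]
J_3(-3) ⊕ J_1(-3) ⊕ J_1(-3)

The characteristic polynomial is
  det(x·I − A) = x^5 + 15*x^4 + 90*x^3 + 270*x^2 + 405*x + 243 = (x + 3)^5

Eigenvalues and multiplicities (the geometric multiplicity of λ is n − rank(A − λI), which equals the number of Jordan blocks for λ):
  λ = -3: algebraic multiplicity = 5, geometric multiplicity = 3

Determining the block sizes for each eigenvalue:
  λ = -3: with am = 5 and gm = 3, the partition is not yet determined (e.g. several partitions of 5 into 3 parts exist). Let N = A − (-3)·I. Computing rank(N^1) = 2, rank(N^2) = 1, rank(N^3) = 0; the number of blocks of size ≥ j is rank(N^{j−1}) − rank(N^j), giving [3, 1, 1]. So we have 1 block(s) of size 3, 2 block(s) of size 1 → block sizes [3, 1, 1]

Assembling the blocks gives a Jordan form
J =
  [-3,  1,  0,  0,  0]
  [ 0, -3,  1,  0,  0]
  [ 0,  0, -3,  0,  0]
  [ 0,  0,  0, -3,  0]
  [ 0,  0,  0,  0, -3]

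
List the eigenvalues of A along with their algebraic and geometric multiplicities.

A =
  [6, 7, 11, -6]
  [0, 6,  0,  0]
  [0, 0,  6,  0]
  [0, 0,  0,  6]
λ = 6: alg = 4, geom = 3

Step 1 — factor the characteristic polynomial to read off the algebraic multiplicities:
  χ_A(x) = (x - 6)^4

Step 2 — compute geometric multiplicities via the rank-nullity identity g(λ) = n − rank(A − λI):
  rank(A − (6)·I) = 1, so dim ker(A − (6)·I) = n − 1 = 3

Summary:
  λ = 6: algebraic multiplicity = 4, geometric multiplicity = 3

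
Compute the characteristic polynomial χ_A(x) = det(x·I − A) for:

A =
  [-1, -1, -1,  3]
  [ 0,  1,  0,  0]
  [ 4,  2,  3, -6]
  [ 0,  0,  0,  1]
x^4 - 4*x^3 + 6*x^2 - 4*x + 1

Expanding det(x·I − A) (e.g. by cofactor expansion or by noting that A is similar to its Jordan form J, which has the same characteristic polynomial as A) gives
  χ_A(x) = x^4 - 4*x^3 + 6*x^2 - 4*x + 1
which factors as (x - 1)^4. The eigenvalues (with algebraic multiplicities) are λ = 1 with multiplicity 4.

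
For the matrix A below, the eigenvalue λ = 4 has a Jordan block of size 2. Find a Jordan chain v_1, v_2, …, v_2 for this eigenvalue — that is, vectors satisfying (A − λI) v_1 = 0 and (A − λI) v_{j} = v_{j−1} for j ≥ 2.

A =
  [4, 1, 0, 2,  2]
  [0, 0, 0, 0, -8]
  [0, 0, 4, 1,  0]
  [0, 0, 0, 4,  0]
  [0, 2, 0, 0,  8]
A Jordan chain for λ = 4 of length 2:
v_1 = (1, -4, 0, 0, 2)ᵀ
v_2 = (0, 1, 0, 0, 0)ᵀ

Let N = A − (4)·I. We want v_2 with N^2 v_2 = 0 but N^1 v_2 ≠ 0; then v_{j-1} := N · v_j for j = 2, …, 2.

Pick v_2 = (0, 1, 0, 0, 0)ᵀ.
Then v_1 = N · v_2 = (1, -4, 0, 0, 2)ᵀ.

Sanity check: (A − (4)·I) v_1 = (0, 0, 0, 0, 0)ᵀ = 0. ✓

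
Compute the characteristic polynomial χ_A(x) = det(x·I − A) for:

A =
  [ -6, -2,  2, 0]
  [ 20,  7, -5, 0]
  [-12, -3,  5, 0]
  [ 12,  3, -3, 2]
x^4 - 8*x^3 + 24*x^2 - 32*x + 16

Expanding det(x·I − A) (e.g. by cofactor expansion or by noting that A is similar to its Jordan form J, which has the same characteristic polynomial as A) gives
  χ_A(x) = x^4 - 8*x^3 + 24*x^2 - 32*x + 16
which factors as (x - 2)^4. The eigenvalues (with algebraic multiplicities) are λ = 2 with multiplicity 4.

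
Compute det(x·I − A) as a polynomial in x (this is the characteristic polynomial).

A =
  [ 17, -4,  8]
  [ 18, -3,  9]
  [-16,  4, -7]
x^3 - 7*x^2 + 15*x - 9

Expanding det(x·I − A) (e.g. by cofactor expansion or by noting that A is similar to its Jordan form J, which has the same characteristic polynomial as A) gives
  χ_A(x) = x^3 - 7*x^2 + 15*x - 9
which factors as (x - 3)^2*(x - 1). The eigenvalues (with algebraic multiplicities) are λ = 1 with multiplicity 1, λ = 3 with multiplicity 2.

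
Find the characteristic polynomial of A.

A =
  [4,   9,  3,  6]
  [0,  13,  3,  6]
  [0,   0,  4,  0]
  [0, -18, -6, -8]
x^4 - 13*x^3 + 60*x^2 - 112*x + 64

Expanding det(x·I − A) (e.g. by cofactor expansion or by noting that A is similar to its Jordan form J, which has the same characteristic polynomial as A) gives
  χ_A(x) = x^4 - 13*x^3 + 60*x^2 - 112*x + 64
which factors as (x - 4)^3*(x - 1). The eigenvalues (with algebraic multiplicities) are λ = 1 with multiplicity 1, λ = 4 with multiplicity 3.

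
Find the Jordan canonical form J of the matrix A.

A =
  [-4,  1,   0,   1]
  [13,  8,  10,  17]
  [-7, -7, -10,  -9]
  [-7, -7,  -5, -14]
J_3(-5) ⊕ J_1(-5)

The characteristic polynomial is
  det(x·I − A) = x^4 + 20*x^3 + 150*x^2 + 500*x + 625 = (x + 5)^4

Eigenvalues and multiplicities (the geometric multiplicity of λ is n − rank(A − λI), which equals the number of Jordan blocks for λ):
  λ = -5: algebraic multiplicity = 4, geometric multiplicity = 2

Determining the block sizes for each eigenvalue:
  λ = -5: with am = 4 and gm = 2, the partition is not yet determined (e.g. several partitions of 4 into 2 parts exist). Let N = A − (-5)·I. Computing rank(N^1) = 2, rank(N^2) = 1, rank(N^3) = 0; the number of blocks of size ≥ j is rank(N^{j−1}) − rank(N^j), giving [2, 1, 1]. So we have 1 block(s) of size 3, 1 block(s) of size 1 → block sizes [3, 1]

Assembling the blocks gives a Jordan form
J =
  [-5,  1,  0,  0]
  [ 0, -5,  1,  0]
  [ 0,  0, -5,  0]
  [ 0,  0,  0, -5]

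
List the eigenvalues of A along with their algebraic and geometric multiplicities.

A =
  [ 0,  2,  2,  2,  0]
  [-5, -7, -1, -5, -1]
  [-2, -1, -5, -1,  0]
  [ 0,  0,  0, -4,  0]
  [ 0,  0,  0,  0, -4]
λ = -4: alg = 5, geom = 3

Step 1 — factor the characteristic polynomial to read off the algebraic multiplicities:
  χ_A(x) = (x + 4)^5

Step 2 — compute geometric multiplicities via the rank-nullity identity g(λ) = n − rank(A − λI):
  rank(A − (-4)·I) = 2, so dim ker(A − (-4)·I) = n − 2 = 3

Summary:
  λ = -4: algebraic multiplicity = 5, geometric multiplicity = 3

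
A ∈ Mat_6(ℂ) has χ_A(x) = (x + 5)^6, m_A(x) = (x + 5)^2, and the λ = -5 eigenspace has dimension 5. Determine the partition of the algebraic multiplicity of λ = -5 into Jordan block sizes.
Block sizes for λ = -5: [2, 1, 1, 1, 1]

Step 1 — from the characteristic polynomial, algebraic multiplicity of λ = -5 is 6. From dim ker(A − (-5)·I) = 5, there are exactly 5 Jordan blocks for λ = -5.
Step 2 — from the minimal polynomial, the factor (x + 5)^2 tells us the largest block for λ = -5 has size 2.
Step 3 — with total size 6, 5 blocks, and largest block 2, the block sizes (in nonincreasing order) are [2, 1, 1, 1, 1].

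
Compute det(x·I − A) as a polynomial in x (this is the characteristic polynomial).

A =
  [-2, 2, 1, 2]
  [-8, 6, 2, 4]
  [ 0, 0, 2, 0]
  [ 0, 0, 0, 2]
x^4 - 8*x^3 + 24*x^2 - 32*x + 16

Expanding det(x·I − A) (e.g. by cofactor expansion or by noting that A is similar to its Jordan form J, which has the same characteristic polynomial as A) gives
  χ_A(x) = x^4 - 8*x^3 + 24*x^2 - 32*x + 16
which factors as (x - 2)^4. The eigenvalues (with algebraic multiplicities) are λ = 2 with multiplicity 4.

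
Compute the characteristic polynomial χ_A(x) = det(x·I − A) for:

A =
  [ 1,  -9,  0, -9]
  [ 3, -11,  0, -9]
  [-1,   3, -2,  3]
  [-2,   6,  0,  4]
x^4 + 8*x^3 + 24*x^2 + 32*x + 16

Expanding det(x·I − A) (e.g. by cofactor expansion or by noting that A is similar to its Jordan form J, which has the same characteristic polynomial as A) gives
  χ_A(x) = x^4 + 8*x^3 + 24*x^2 + 32*x + 16
which factors as (x + 2)^4. The eigenvalues (with algebraic multiplicities) are λ = -2 with multiplicity 4.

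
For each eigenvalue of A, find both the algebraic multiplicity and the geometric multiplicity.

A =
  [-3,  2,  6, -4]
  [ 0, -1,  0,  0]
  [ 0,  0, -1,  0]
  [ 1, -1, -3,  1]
λ = -1: alg = 4, geom = 3

Step 1 — factor the characteristic polynomial to read off the algebraic multiplicities:
  χ_A(x) = (x + 1)^4

Step 2 — compute geometric multiplicities via the rank-nullity identity g(λ) = n − rank(A − λI):
  rank(A − (-1)·I) = 1, so dim ker(A − (-1)·I) = n − 1 = 3

Summary:
  λ = -1: algebraic multiplicity = 4, geometric multiplicity = 3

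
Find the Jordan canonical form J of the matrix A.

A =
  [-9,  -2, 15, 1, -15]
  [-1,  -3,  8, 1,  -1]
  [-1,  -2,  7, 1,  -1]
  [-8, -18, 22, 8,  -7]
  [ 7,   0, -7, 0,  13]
J_1(-1) ⊕ J_1(-1) ⊕ J_3(6)

The characteristic polynomial is
  det(x·I − A) = x^5 - 16*x^4 + 73*x^3 - 18*x^2 - 324*x - 216 = (x - 6)^3*(x + 1)^2

Eigenvalues and multiplicities (the geometric multiplicity of λ is n − rank(A − λI), which equals the number of Jordan blocks for λ):
  λ = -1: algebraic multiplicity = 2, geometric multiplicity = 2
  λ = 6: algebraic multiplicity = 3, geometric multiplicity = 1

Determining the block sizes for each eigenvalue:
  λ = -1: gm = am = 2, so every block has size 1 → block sizes [1, 1]
  λ = 6: one block (gm = 1), so the single block has size am = 3 → block sizes [3]

Assembling the blocks gives a Jordan form
J =
  [-1,  0, 0, 0, 0]
  [ 0, -1, 0, 0, 0]
  [ 0,  0, 6, 1, 0]
  [ 0,  0, 0, 6, 1]
  [ 0,  0, 0, 0, 6]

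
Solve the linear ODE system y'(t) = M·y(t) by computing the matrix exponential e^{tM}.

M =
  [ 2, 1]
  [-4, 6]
e^{tM} =
  [-2*t*exp(4*t) + exp(4*t), t*exp(4*t)]
  [-4*t*exp(4*t), 2*t*exp(4*t) + exp(4*t)]

Strategy: write M = P · J · P⁻¹ where J is a Jordan canonical form, so e^{tM} = P · e^{tJ} · P⁻¹, and e^{tJ} can be computed block-by-block.

M has Jordan form
J =
  [4, 1]
  [0, 4]
(up to reordering of blocks).

Per-block formulas:
  For a 2×2 Jordan block J_2(4): exp(t · J_2(4)) = e^(4t)·(I + t·N), where N is the 2×2 nilpotent shift.

After assembling e^{tJ} and conjugating by P, we get:

e^{tM} =
  [-2*t*exp(4*t) + exp(4*t), t*exp(4*t)]
  [-4*t*exp(4*t), 2*t*exp(4*t) + exp(4*t)]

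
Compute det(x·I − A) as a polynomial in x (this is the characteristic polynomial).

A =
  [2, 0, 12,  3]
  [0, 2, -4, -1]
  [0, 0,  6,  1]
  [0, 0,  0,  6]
x^4 - 16*x^3 + 88*x^2 - 192*x + 144

Expanding det(x·I − A) (e.g. by cofactor expansion or by noting that A is similar to its Jordan form J, which has the same characteristic polynomial as A) gives
  χ_A(x) = x^4 - 16*x^3 + 88*x^2 - 192*x + 144
which factors as (x - 6)^2*(x - 2)^2. The eigenvalues (with algebraic multiplicities) are λ = 2 with multiplicity 2, λ = 6 with multiplicity 2.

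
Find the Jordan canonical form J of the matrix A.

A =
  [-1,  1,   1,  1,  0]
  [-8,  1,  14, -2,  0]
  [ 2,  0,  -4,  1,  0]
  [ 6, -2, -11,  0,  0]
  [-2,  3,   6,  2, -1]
J_2(-1) ⊕ J_2(-1) ⊕ J_1(-1)

The characteristic polynomial is
  det(x·I − A) = x^5 + 5*x^4 + 10*x^3 + 10*x^2 + 5*x + 1 = (x + 1)^5

Eigenvalues and multiplicities (the geometric multiplicity of λ is n − rank(A − λI), which equals the number of Jordan blocks for λ):
  λ = -1: algebraic multiplicity = 5, geometric multiplicity = 3

Determining the block sizes for each eigenvalue:
  λ = -1: with am = 5 and gm = 3, the partition is not yet determined (e.g. several partitions of 5 into 3 parts exist). Let N = A − (-1)·I. Computing rank(N^1) = 2, rank(N^2) = 0; the number of blocks of size ≥ j is rank(N^{j−1}) − rank(N^j), giving [3, 2]. So we have 2 block(s) of size 2, 1 block(s) of size 1 → block sizes [2, 2, 1]

Assembling the blocks gives a Jordan form
J =
  [-1,  1,  0,  0,  0]
  [ 0, -1,  0,  0,  0]
  [ 0,  0, -1,  1,  0]
  [ 0,  0,  0, -1,  0]
  [ 0,  0,  0,  0, -1]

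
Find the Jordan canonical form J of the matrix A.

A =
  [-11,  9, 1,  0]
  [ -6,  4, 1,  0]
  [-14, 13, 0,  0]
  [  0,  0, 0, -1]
J_1(-5) ⊕ J_2(-1) ⊕ J_1(-1)

The characteristic polynomial is
  det(x·I − A) = x^4 + 8*x^3 + 18*x^2 + 16*x + 5 = (x + 1)^3*(x + 5)

Eigenvalues and multiplicities (the geometric multiplicity of λ is n − rank(A − λI), which equals the number of Jordan blocks for λ):
  λ = -5: algebraic multiplicity = 1, geometric multiplicity = 1
  λ = -1: algebraic multiplicity = 3, geometric multiplicity = 2

Determining the block sizes for each eigenvalue:
  λ = -5: one block (gm = 1), so the single block has size am = 1 → block sizes [1]
  λ = -1: 2 blocks summing to 3 forces exactly one block of size 2 and the rest size 1 → block sizes [2, 1]

Assembling the blocks gives a Jordan form
J =
  [-5,  0,  0,  0]
  [ 0, -1,  1,  0]
  [ 0,  0, -1,  0]
  [ 0,  0,  0, -1]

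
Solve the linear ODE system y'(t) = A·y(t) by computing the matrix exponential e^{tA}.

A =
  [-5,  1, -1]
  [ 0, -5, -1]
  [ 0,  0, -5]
e^{tA} =
  [exp(-5*t), t*exp(-5*t), -t^2*exp(-5*t)/2 - t*exp(-5*t)]
  [0, exp(-5*t), -t*exp(-5*t)]
  [0, 0, exp(-5*t)]

Strategy: write A = P · J · P⁻¹ where J is a Jordan canonical form, so e^{tA} = P · e^{tJ} · P⁻¹, and e^{tJ} can be computed block-by-block.

A has Jordan form
J =
  [-5,  1,  0]
  [ 0, -5,  1]
  [ 0,  0, -5]
(up to reordering of blocks).

Per-block formulas:
  For a 3×3 Jordan block J_3(-5): exp(t · J_3(-5)) = e^(-5t)·(I + t·N + (t^2/2)·N^2), where N is the 3×3 nilpotent shift.

After assembling e^{tJ} and conjugating by P, we get:

e^{tA} =
  [exp(-5*t), t*exp(-5*t), -t^2*exp(-5*t)/2 - t*exp(-5*t)]
  [0, exp(-5*t), -t*exp(-5*t)]
  [0, 0, exp(-5*t)]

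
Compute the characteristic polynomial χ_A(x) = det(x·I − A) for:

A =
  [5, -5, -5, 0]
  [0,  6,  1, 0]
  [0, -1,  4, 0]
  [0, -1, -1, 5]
x^4 - 20*x^3 + 150*x^2 - 500*x + 625

Expanding det(x·I − A) (e.g. by cofactor expansion or by noting that A is similar to its Jordan form J, which has the same characteristic polynomial as A) gives
  χ_A(x) = x^4 - 20*x^3 + 150*x^2 - 500*x + 625
which factors as (x - 5)^4. The eigenvalues (with algebraic multiplicities) are λ = 5 with multiplicity 4.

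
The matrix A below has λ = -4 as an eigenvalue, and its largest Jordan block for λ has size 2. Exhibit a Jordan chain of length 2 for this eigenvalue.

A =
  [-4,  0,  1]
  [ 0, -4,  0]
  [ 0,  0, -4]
A Jordan chain for λ = -4 of length 2:
v_1 = (1, 0, 0)ᵀ
v_2 = (0, 0, 1)ᵀ

Let N = A − (-4)·I. We want v_2 with N^2 v_2 = 0 but N^1 v_2 ≠ 0; then v_{j-1} := N · v_j for j = 2, …, 2.

Pick v_2 = (0, 0, 1)ᵀ.
Then v_1 = N · v_2 = (1, 0, 0)ᵀ.

Sanity check: (A − (-4)·I) v_1 = (0, 0, 0)ᵀ = 0. ✓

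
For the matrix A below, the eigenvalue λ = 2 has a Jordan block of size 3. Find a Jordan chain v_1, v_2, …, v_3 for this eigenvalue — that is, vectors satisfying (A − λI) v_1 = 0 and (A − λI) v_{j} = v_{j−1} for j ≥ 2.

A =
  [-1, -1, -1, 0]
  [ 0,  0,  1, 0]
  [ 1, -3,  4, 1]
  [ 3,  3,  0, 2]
A Jordan chain for λ = 2 of length 3:
v_1 = (-1, 1, 2, 0)ᵀ
v_2 = (0, 0, 1, 0)ᵀ
v_3 = (0, 0, 0, 1)ᵀ

Let N = A − (2)·I. We want v_3 with N^3 v_3 = 0 but N^2 v_3 ≠ 0; then v_{j-1} := N · v_j for j = 3, …, 2.

Pick v_3 = (0, 0, 0, 1)ᵀ.
Then v_2 = N · v_3 = (0, 0, 1, 0)ᵀ.
Then v_1 = N · v_2 = (-1, 1, 2, 0)ᵀ.

Sanity check: (A − (2)·I) v_1 = (0, 0, 0, 0)ᵀ = 0. ✓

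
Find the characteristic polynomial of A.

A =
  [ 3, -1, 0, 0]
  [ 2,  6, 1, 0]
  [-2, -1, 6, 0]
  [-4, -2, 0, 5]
x^4 - 20*x^3 + 150*x^2 - 500*x + 625

Expanding det(x·I − A) (e.g. by cofactor expansion or by noting that A is similar to its Jordan form J, which has the same characteristic polynomial as A) gives
  χ_A(x) = x^4 - 20*x^3 + 150*x^2 - 500*x + 625
which factors as (x - 5)^4. The eigenvalues (with algebraic multiplicities) are λ = 5 with multiplicity 4.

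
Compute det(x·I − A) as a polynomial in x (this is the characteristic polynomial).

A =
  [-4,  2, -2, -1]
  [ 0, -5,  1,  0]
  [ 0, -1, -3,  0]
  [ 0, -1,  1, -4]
x^4 + 16*x^3 + 96*x^2 + 256*x + 256

Expanding det(x·I − A) (e.g. by cofactor expansion or by noting that A is similar to its Jordan form J, which has the same characteristic polynomial as A) gives
  χ_A(x) = x^4 + 16*x^3 + 96*x^2 + 256*x + 256
which factors as (x + 4)^4. The eigenvalues (with algebraic multiplicities) are λ = -4 with multiplicity 4.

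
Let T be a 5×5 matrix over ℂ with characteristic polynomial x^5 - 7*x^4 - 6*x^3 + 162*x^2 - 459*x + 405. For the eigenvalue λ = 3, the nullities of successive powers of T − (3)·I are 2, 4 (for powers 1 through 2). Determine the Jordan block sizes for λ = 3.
Block sizes for λ = 3: [2, 2]

From the dimensions of kernels of powers, the number of Jordan blocks of size at least j is d_j − d_{j−1} where d_j = dim ker(N^j) (with d_0 = 0). Computing the differences gives [2, 2].
The number of blocks of size exactly k is (#blocks of size ≥ k) − (#blocks of size ≥ k + 1), so the partition is: 2 block(s) of size 2.
In nonincreasing order the block sizes are [2, 2].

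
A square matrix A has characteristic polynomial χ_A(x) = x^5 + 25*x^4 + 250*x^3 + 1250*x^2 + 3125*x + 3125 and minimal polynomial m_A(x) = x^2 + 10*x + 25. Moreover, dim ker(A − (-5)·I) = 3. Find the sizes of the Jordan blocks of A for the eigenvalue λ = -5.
Block sizes for λ = -5: [2, 2, 1]

Step 1 — from the characteristic polynomial, algebraic multiplicity of λ = -5 is 5. From dim ker(A − (-5)·I) = 3, there are exactly 3 Jordan blocks for λ = -5.
Step 2 — from the minimal polynomial, the factor (x + 5)^2 tells us the largest block for λ = -5 has size 2.
Step 3 — with total size 5, 3 blocks, and largest block 2, the block sizes (in nonincreasing order) are [2, 2, 1].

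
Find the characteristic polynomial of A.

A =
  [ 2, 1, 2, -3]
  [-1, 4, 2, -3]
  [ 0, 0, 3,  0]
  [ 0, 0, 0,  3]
x^4 - 12*x^3 + 54*x^2 - 108*x + 81

Expanding det(x·I − A) (e.g. by cofactor expansion or by noting that A is similar to its Jordan form J, which has the same characteristic polynomial as A) gives
  χ_A(x) = x^4 - 12*x^3 + 54*x^2 - 108*x + 81
which factors as (x - 3)^4. The eigenvalues (with algebraic multiplicities) are λ = 3 with multiplicity 4.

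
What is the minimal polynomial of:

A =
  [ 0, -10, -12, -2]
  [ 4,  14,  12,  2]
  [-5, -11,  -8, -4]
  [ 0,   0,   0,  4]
x^3 - 6*x^2 + 32

The characteristic polynomial is χ_A(x) = (x - 4)^3*(x + 2), so the eigenvalues are known. The minimal polynomial is
  m_A(x) = Π_λ (x − λ)^{k_λ}
where k_λ is the size of the *largest* Jordan block for λ (equivalently, the smallest k with (A − λI)^k v = 0 for every generalised eigenvector v of λ).

  λ = -2: largest Jordan block has size 1, contributing (x + 2)
  λ = 4: largest Jordan block has size 2, contributing (x − 4)^2

So m_A(x) = (x - 4)^2*(x + 2) = x^3 - 6*x^2 + 32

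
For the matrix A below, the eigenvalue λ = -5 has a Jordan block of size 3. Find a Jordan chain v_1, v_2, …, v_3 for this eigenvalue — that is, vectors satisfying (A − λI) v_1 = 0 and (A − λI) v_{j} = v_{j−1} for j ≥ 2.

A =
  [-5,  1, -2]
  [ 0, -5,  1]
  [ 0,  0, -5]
A Jordan chain for λ = -5 of length 3:
v_1 = (1, 0, 0)ᵀ
v_2 = (-2, 1, 0)ᵀ
v_3 = (0, 0, 1)ᵀ

Let N = A − (-5)·I. We want v_3 with N^3 v_3 = 0 but N^2 v_3 ≠ 0; then v_{j-1} := N · v_j for j = 3, …, 2.

Pick v_3 = (0, 0, 1)ᵀ.
Then v_2 = N · v_3 = (-2, 1, 0)ᵀ.
Then v_1 = N · v_2 = (1, 0, 0)ᵀ.

Sanity check: (A − (-5)·I) v_1 = (0, 0, 0)ᵀ = 0. ✓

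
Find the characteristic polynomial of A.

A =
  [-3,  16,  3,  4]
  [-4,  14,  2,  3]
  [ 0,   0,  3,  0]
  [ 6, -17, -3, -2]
x^4 - 12*x^3 + 54*x^2 - 108*x + 81

Expanding det(x·I − A) (e.g. by cofactor expansion or by noting that A is similar to its Jordan form J, which has the same characteristic polynomial as A) gives
  χ_A(x) = x^4 - 12*x^3 + 54*x^2 - 108*x + 81
which factors as (x - 3)^4. The eigenvalues (with algebraic multiplicities) are λ = 3 with multiplicity 4.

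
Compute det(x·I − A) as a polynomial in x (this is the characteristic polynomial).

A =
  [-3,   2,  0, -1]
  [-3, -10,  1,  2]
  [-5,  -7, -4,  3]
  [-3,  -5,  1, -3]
x^4 + 20*x^3 + 150*x^2 + 500*x + 625

Expanding det(x·I − A) (e.g. by cofactor expansion or by noting that A is similar to its Jordan form J, which has the same characteristic polynomial as A) gives
  χ_A(x) = x^4 + 20*x^3 + 150*x^2 + 500*x + 625
which factors as (x + 5)^4. The eigenvalues (with algebraic multiplicities) are λ = -5 with multiplicity 4.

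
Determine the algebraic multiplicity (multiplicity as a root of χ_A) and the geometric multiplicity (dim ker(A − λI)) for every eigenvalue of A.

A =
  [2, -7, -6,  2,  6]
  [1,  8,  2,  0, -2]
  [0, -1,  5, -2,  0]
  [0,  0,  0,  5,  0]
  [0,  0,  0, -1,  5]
λ = 5: alg = 5, geom = 2

Step 1 — factor the characteristic polynomial to read off the algebraic multiplicities:
  χ_A(x) = (x - 5)^5

Step 2 — compute geometric multiplicities via the rank-nullity identity g(λ) = n − rank(A − λI):
  rank(A − (5)·I) = 3, so dim ker(A − (5)·I) = n − 3 = 2

Summary:
  λ = 5: algebraic multiplicity = 5, geometric multiplicity = 2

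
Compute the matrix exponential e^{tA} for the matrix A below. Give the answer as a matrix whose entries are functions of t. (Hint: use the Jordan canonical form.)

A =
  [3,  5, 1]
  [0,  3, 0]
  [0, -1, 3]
e^{tA} =
  [exp(3*t), -t^2*exp(3*t)/2 + 5*t*exp(3*t), t*exp(3*t)]
  [0, exp(3*t), 0]
  [0, -t*exp(3*t), exp(3*t)]

Strategy: write A = P · J · P⁻¹ where J is a Jordan canonical form, so e^{tA} = P · e^{tJ} · P⁻¹, and e^{tJ} can be computed block-by-block.

A has Jordan form
J =
  [3, 1, 0]
  [0, 3, 1]
  [0, 0, 3]
(up to reordering of blocks).

Per-block formulas:
  For a 3×3 Jordan block J_3(3): exp(t · J_3(3)) = e^(3t)·(I + t·N + (t^2/2)·N^2), where N is the 3×3 nilpotent shift.

After assembling e^{tJ} and conjugating by P, we get:

e^{tA} =
  [exp(3*t), -t^2*exp(3*t)/2 + 5*t*exp(3*t), t*exp(3*t)]
  [0, exp(3*t), 0]
  [0, -t*exp(3*t), exp(3*t)]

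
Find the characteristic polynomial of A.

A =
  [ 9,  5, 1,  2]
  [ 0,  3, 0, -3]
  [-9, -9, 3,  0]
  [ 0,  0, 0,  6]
x^4 - 21*x^3 + 162*x^2 - 540*x + 648

Expanding det(x·I − A) (e.g. by cofactor expansion or by noting that A is similar to its Jordan form J, which has the same characteristic polynomial as A) gives
  χ_A(x) = x^4 - 21*x^3 + 162*x^2 - 540*x + 648
which factors as (x - 6)^3*(x - 3). The eigenvalues (with algebraic multiplicities) are λ = 3 with multiplicity 1, λ = 6 with multiplicity 3.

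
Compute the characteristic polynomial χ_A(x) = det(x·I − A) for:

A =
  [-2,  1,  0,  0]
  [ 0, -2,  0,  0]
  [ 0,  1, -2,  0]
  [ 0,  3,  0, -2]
x^4 + 8*x^3 + 24*x^2 + 32*x + 16

Expanding det(x·I − A) (e.g. by cofactor expansion or by noting that A is similar to its Jordan form J, which has the same characteristic polynomial as A) gives
  χ_A(x) = x^4 + 8*x^3 + 24*x^2 + 32*x + 16
which factors as (x + 2)^4. The eigenvalues (with algebraic multiplicities) are λ = -2 with multiplicity 4.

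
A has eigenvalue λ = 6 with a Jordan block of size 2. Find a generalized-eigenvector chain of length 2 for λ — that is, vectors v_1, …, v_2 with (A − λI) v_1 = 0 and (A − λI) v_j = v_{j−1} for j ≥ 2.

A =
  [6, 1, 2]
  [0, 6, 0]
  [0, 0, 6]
A Jordan chain for λ = 6 of length 2:
v_1 = (1, 0, 0)ᵀ
v_2 = (0, 1, 0)ᵀ

Let N = A − (6)·I. We want v_2 with N^2 v_2 = 0 but N^1 v_2 ≠ 0; then v_{j-1} := N · v_j for j = 2, …, 2.

Pick v_2 = (0, 1, 0)ᵀ.
Then v_1 = N · v_2 = (1, 0, 0)ᵀ.

Sanity check: (A − (6)·I) v_1 = (0, 0, 0)ᵀ = 0. ✓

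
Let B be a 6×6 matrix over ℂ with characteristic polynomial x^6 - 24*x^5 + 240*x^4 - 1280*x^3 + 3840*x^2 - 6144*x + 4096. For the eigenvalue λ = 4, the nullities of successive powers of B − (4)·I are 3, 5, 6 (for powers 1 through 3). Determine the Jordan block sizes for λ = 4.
Block sizes for λ = 4: [3, 2, 1]

From the dimensions of kernels of powers, the number of Jordan blocks of size at least j is d_j − d_{j−1} where d_j = dim ker(N^j) (with d_0 = 0). Computing the differences gives [3, 2, 1].
The number of blocks of size exactly k is (#blocks of size ≥ k) − (#blocks of size ≥ k + 1), so the partition is: 1 block(s) of size 1, 1 block(s) of size 2, 1 block(s) of size 3.
In nonincreasing order the block sizes are [3, 2, 1].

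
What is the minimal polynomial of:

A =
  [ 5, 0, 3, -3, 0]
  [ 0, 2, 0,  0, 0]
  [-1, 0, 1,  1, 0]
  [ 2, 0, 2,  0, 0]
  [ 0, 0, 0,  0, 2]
x^2 - 4*x + 4

The characteristic polynomial is χ_A(x) = (x - 2)^5, so the eigenvalues are known. The minimal polynomial is
  m_A(x) = Π_λ (x − λ)^{k_λ}
where k_λ is the size of the *largest* Jordan block for λ (equivalently, the smallest k with (A − λI)^k v = 0 for every generalised eigenvector v of λ).

  λ = 2: largest Jordan block has size 2, contributing (x − 2)^2

So m_A(x) = (x - 2)^2 = x^2 - 4*x + 4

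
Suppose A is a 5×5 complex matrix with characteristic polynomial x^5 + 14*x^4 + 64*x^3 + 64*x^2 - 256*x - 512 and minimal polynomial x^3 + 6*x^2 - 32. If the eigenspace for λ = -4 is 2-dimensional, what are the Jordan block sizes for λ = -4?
Block sizes for λ = -4: [2, 2]

Step 1 — from the characteristic polynomial, algebraic multiplicity of λ = -4 is 4. From dim ker(A − (-4)·I) = 2, there are exactly 2 Jordan blocks for λ = -4.
Step 2 — from the minimal polynomial, the factor (x + 4)^2 tells us the largest block for λ = -4 has size 2.
Step 3 — with total size 4, 2 blocks, and largest block 2, the block sizes (in nonincreasing order) are [2, 2].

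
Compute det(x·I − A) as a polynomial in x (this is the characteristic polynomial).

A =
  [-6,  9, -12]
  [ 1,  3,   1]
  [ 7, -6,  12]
x^3 - 9*x^2 + 27*x - 27

Expanding det(x·I − A) (e.g. by cofactor expansion or by noting that A is similar to its Jordan form J, which has the same characteristic polynomial as A) gives
  χ_A(x) = x^3 - 9*x^2 + 27*x - 27
which factors as (x - 3)^3. The eigenvalues (with algebraic multiplicities) are λ = 3 with multiplicity 3.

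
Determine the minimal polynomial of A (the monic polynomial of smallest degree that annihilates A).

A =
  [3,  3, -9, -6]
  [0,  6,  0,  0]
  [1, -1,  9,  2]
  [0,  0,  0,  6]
x^2 - 12*x + 36

The characteristic polynomial is χ_A(x) = (x - 6)^4, so the eigenvalues are known. The minimal polynomial is
  m_A(x) = Π_λ (x − λ)^{k_λ}
where k_λ is the size of the *largest* Jordan block for λ (equivalently, the smallest k with (A − λI)^k v = 0 for every generalised eigenvector v of λ).

  λ = 6: largest Jordan block has size 2, contributing (x − 6)^2

So m_A(x) = (x - 6)^2 = x^2 - 12*x + 36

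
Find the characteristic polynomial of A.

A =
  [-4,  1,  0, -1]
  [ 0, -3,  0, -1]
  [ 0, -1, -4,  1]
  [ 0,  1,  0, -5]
x^4 + 16*x^3 + 96*x^2 + 256*x + 256

Expanding det(x·I − A) (e.g. by cofactor expansion or by noting that A is similar to its Jordan form J, which has the same characteristic polynomial as A) gives
  χ_A(x) = x^4 + 16*x^3 + 96*x^2 + 256*x + 256
which factors as (x + 4)^4. The eigenvalues (with algebraic multiplicities) are λ = -4 with multiplicity 4.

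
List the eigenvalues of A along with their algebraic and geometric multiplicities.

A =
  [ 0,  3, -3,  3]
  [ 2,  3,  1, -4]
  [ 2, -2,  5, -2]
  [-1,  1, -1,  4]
λ = 3: alg = 4, geom = 2

Step 1 — factor the characteristic polynomial to read off the algebraic multiplicities:
  χ_A(x) = (x - 3)^4

Step 2 — compute geometric multiplicities via the rank-nullity identity g(λ) = n − rank(A − λI):
  rank(A − (3)·I) = 2, so dim ker(A − (3)·I) = n − 2 = 2

Summary:
  λ = 3: algebraic multiplicity = 4, geometric multiplicity = 2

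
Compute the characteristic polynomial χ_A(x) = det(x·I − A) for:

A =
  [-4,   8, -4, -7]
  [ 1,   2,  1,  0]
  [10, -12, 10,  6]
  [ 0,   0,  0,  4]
x^4 - 12*x^3 + 48*x^2 - 64*x

Expanding det(x·I − A) (e.g. by cofactor expansion or by noting that A is similar to its Jordan form J, which has the same characteristic polynomial as A) gives
  χ_A(x) = x^4 - 12*x^3 + 48*x^2 - 64*x
which factors as x*(x - 4)^3. The eigenvalues (with algebraic multiplicities) are λ = 0 with multiplicity 1, λ = 4 with multiplicity 3.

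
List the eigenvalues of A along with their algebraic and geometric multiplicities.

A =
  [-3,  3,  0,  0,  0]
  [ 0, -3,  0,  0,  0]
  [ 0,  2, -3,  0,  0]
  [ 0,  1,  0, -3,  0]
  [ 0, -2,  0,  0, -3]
λ = -3: alg = 5, geom = 4

Step 1 — factor the characteristic polynomial to read off the algebraic multiplicities:
  χ_A(x) = (x + 3)^5

Step 2 — compute geometric multiplicities via the rank-nullity identity g(λ) = n − rank(A − λI):
  rank(A − (-3)·I) = 1, so dim ker(A − (-3)·I) = n − 1 = 4

Summary:
  λ = -3: algebraic multiplicity = 5, geometric multiplicity = 4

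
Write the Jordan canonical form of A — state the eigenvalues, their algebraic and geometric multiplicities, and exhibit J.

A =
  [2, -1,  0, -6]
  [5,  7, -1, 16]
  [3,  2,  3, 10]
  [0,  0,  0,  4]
J_3(4) ⊕ J_1(4)

The characteristic polynomial is
  det(x·I − A) = x^4 - 16*x^3 + 96*x^2 - 256*x + 256 = (x - 4)^4

Eigenvalues and multiplicities (the geometric multiplicity of λ is n − rank(A − λI), which equals the number of Jordan blocks for λ):
  λ = 4: algebraic multiplicity = 4, geometric multiplicity = 2

Determining the block sizes for each eigenvalue:
  λ = 4: with am = 4 and gm = 2, the partition is not yet determined (e.g. several partitions of 4 into 2 parts exist). Let N = A − (4)·I. Computing rank(N^1) = 2, rank(N^2) = 1, rank(N^3) = 0; the number of blocks of size ≥ j is rank(N^{j−1}) − rank(N^j), giving [2, 1, 1]. So we have 1 block(s) of size 3, 1 block(s) of size 1 → block sizes [3, 1]

Assembling the blocks gives a Jordan form
J =
  [4, 1, 0, 0]
  [0, 4, 1, 0]
  [0, 0, 4, 0]
  [0, 0, 0, 4]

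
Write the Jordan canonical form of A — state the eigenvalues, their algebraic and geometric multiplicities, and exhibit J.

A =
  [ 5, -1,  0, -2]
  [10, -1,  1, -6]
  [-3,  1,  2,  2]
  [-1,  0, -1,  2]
J_3(2) ⊕ J_1(2)

The characteristic polynomial is
  det(x·I − A) = x^4 - 8*x^3 + 24*x^2 - 32*x + 16 = (x - 2)^4

Eigenvalues and multiplicities (the geometric multiplicity of λ is n − rank(A − λI), which equals the number of Jordan blocks for λ):
  λ = 2: algebraic multiplicity = 4, geometric multiplicity = 2

Determining the block sizes for each eigenvalue:
  λ = 2: with am = 4 and gm = 2, the partition is not yet determined (e.g. several partitions of 4 into 2 parts exist). Let N = A − (2)·I. Computing rank(N^1) = 2, rank(N^2) = 1, rank(N^3) = 0; the number of blocks of size ≥ j is rank(N^{j−1}) − rank(N^j), giving [2, 1, 1]. So we have 1 block(s) of size 3, 1 block(s) of size 1 → block sizes [3, 1]

Assembling the blocks gives a Jordan form
J =
  [2, 1, 0, 0]
  [0, 2, 1, 0]
  [0, 0, 2, 0]
  [0, 0, 0, 2]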